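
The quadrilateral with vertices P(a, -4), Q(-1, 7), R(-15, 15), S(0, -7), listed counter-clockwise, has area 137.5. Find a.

6

Write out the shoelace sum; only the two edges meeting at P involve a:
2·Area = [(0·(-4) − a·(-7)) + (a·7 − (-1)·(-4))] + 195
       = 14·a + 191 = 275
⇒ a = 6.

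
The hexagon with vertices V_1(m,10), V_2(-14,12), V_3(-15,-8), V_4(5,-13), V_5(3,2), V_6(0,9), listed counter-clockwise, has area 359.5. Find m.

The doubled signed area Σ (x_i y_{i+1} − x_{i+1} y_i) is linear in m.
With m=0 it equals 743; the coefficient of m is 3 (from the two edges through V_1).
So 3·m + 743 = 2·359.5 = 719 ⇒ m = -8.

-8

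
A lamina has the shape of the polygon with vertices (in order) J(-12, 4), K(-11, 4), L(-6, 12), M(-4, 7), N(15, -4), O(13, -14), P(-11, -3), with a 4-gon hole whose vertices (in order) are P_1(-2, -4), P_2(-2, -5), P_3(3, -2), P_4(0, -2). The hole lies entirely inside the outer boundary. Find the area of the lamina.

307.5

Outer boundary:
Apply the surveyor's formula: 2A = Σ (x_i·y_{i+1} − x_{i+1}·y_i), indices taken mod 7.
Σ = (-4) + (-108) + (6) + (-89) + (-158) + (-193) + (-80) = -626
Area = |Σ|/2 = 313.
Hole:
Apply the shoelace formula: 2A = Σ (x_i·y_{i+1} − x_{i+1}·y_i), indices taken mod 4.
Σ = (2) + (19) + (-6) + (-4) = 11
Area = |Σ|/2 = 5.5.
Net area = 313 − 5.5 = 307.5.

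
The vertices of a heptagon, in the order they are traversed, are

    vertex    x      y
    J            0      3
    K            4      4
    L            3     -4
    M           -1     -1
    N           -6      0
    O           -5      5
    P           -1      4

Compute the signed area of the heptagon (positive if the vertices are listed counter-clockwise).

-50.5

J→K: (0)(4) − (4)(3) = -12
K→L: (4)(-4) − (3)(4) = -28
L→M: (3)(-1) − (-1)(-4) = -7
M→N: (-1)(0) − (-6)(-1) = -6
N→O: (-6)(5) − (-5)(0) = -30
O→P: (-5)(4) − (-1)(5) = -15
P→J: (-1)(3) − (0)(4) = -3
Σ = -101
Signed area = Σ/2 = -50.5 (negative ⇒ clockwise traversal).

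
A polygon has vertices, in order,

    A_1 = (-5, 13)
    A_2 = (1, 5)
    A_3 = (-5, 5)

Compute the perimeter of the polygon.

24

|A_1A_2| = √((6)² + (-8)²) = √100 = 10
|A_2A_3| = √((-6)² + (0)²) = √36 = 6
|A_3A_1| = √((0)² + (8)²) = √64 = 8
Perimeter = 10 + 6 + 8 = 24.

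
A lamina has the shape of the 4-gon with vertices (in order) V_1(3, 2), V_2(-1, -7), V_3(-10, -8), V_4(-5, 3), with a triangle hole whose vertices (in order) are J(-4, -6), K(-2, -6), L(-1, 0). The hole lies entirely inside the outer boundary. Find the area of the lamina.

79

Outer boundary:
Apply the shoelace formula: 2A = Σ (x_i·y_{i+1} − x_{i+1}·y_i), indices taken mod 4.
Cross-terms: -19, -62, -70, -19  ⇒  Σ = -170
Area = |Σ|/2 = 85.
Hole:
Apply the surveyor's formula: 2A = Σ (x_i·y_{i+1} − x_{i+1}·y_i), indices taken mod 3.
Σ = (12) + (-6) + (6) = 12
Area = |Σ|/2 = 6.
Net area = 85 − 6 = 79.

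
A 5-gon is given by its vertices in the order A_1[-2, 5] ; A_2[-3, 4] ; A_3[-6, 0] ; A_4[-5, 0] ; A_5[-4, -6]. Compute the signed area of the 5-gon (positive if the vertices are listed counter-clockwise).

14.5

Apply Gauss's area formula: 2A = Σ (x_i·y_{i+1} − x_{i+1}·y_i), indices taken mod 5.
A_1→A_2: (-2)(4) − (-3)(5) = 7
A_2→A_3: (-3)(0) − (-6)(4) = 24
A_3→A_4: (-6)(0) − (-5)(0) = 0
A_4→A_5: (-5)(-6) − (-4)(0) = 30
A_5→A_1: (-4)(5) − (-2)(-6) = -32
Σ = 29
Signed area = Σ/2 = 14.5 (positive ⇒ counter-clockwise traversal).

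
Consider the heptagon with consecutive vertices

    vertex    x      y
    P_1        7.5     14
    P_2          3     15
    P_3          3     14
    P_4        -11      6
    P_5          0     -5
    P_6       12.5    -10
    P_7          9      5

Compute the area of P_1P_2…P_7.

299

Σ = (70.5) + (-3) + (172) + (55) + (62.5) + (152.5) + (88.5) = 598
Area = |Σ|/2 = 299.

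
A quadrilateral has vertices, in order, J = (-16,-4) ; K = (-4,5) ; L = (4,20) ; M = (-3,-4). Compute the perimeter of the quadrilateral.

|JK| = √((12)² + (9)²) = √225 = 15
|KL| = √((8)² + (15)²) = √289 = 17
|LM| = √((-7)² + (-24)²) = √625 = 25
|MJ| = √((-13)² + (0)²) = √169 = 13
Perimeter = 15 + 17 + 25 + 13 = 70.

70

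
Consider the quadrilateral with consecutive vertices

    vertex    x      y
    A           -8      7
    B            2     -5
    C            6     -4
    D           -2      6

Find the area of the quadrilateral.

Cross-terms: 26, 22, 28, 34  ⇒  Σ = 110
Area = |Σ|/2 = 55.

55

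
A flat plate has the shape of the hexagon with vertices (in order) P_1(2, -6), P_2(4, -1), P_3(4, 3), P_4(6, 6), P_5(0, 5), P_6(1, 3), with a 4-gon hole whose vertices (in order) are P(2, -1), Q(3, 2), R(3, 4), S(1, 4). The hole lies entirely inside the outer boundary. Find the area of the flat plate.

22.5

Outer boundary:
Apply the shoelace formula: 2A = Σ (x_i·y_{i+1} − x_{i+1}·y_i), indices taken mod 6.
Σ = (22) + (16) + (6) + (30) + (-5) + (-12) = 57
Area = |Σ|/2 = 28.5.
Hole:
Apply the shoelace formula: 2A = Σ (x_i·y_{i+1} − x_{i+1}·y_i), indices taken mod 4.
P→Q: (2)(2) − (3)(-1) = 7
Q→R: (3)(4) − (3)(2) = 6
R→S: (3)(4) − (1)(4) = 8
S→P: (1)(-1) − (2)(4) = -9
Σ = 12
Area = |Σ|/2 = 6.
Net area = 28.5 − 6 = 22.5.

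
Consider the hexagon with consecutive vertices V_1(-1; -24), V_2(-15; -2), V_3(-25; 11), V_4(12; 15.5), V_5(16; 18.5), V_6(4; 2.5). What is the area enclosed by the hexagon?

623

V_1→V_2: (-1)(-2) − (-15)(-24) = -358
V_2→V_3: (-15)(11) − (-25)(-2) = -215
V_3→V_4: (-25)(15.5) − (12)(11) = -519.5
V_4→V_5: (12)(18.5) − (16)(15.5) = -26
V_5→V_6: (16)(2.5) − (4)(18.5) = -34
V_6→V_1: (4)(-24) − (-1)(2.5) = -93.5
Σ = -1246
Area = |Σ|/2 = 623.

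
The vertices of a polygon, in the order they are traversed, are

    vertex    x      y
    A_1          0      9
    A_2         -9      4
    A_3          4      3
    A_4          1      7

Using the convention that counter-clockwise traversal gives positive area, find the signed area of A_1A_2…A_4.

A_1→A_2: (0)(4) − (-9)(9) = 81
A_2→A_3: (-9)(3) − (4)(4) = -43
A_3→A_4: (4)(7) − (1)(3) = 25
A_4→A_1: (1)(9) − (0)(7) = 9
Σ = 72
Signed area = Σ/2 = 36 (positive ⇒ counter-clockwise traversal).

36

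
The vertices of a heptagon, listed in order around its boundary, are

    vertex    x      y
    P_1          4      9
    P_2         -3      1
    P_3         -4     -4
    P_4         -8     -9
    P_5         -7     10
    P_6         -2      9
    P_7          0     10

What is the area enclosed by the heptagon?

Apply the shoelace formula: 2A = Σ (x_i·y_{i+1} − x_{i+1}·y_i), indices taken mod 7.
Σ = (31) + (16) + (4) + (-143) + (-43) + (-20) + (-40) = -195
Area = |Σ|/2 = 97.5.

97.5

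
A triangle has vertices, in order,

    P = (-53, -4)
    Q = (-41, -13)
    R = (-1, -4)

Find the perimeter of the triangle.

|PQ| = √((12)² + (-9)²) = √225 = 15
|QR| = √((40)² + (9)²) = √1681 = 41
|RP| = √((-52)² + (0)²) = √2704 = 52
Perimeter = 15 + 41 + 52 = 108.

108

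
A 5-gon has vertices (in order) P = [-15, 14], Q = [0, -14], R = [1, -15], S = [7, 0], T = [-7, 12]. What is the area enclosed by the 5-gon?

Apply the shoelace (surveyor's) formula: 2A = Σ (x_i·y_{i+1} − x_{i+1}·y_i), indices taken mod 5.
Σ = (210) + (14) + (105) + (84) + (82) = 495
Area = |Σ|/2 = 247.5.

247.5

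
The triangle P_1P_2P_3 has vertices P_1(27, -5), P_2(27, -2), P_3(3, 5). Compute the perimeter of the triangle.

54

|P_1P_2| = √((0)² + (3)²) = √9 = 3
|P_2P_3| = √((-24)² + (7)²) = √625 = 25
|P_3P_1| = √((24)² + (-10)²) = √676 = 26
Perimeter = 3 + 25 + 26 = 54.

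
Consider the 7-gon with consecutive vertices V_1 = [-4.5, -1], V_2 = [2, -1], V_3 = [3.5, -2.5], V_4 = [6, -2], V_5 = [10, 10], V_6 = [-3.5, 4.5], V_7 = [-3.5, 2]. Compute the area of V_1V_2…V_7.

Apply the surveyor's formula: 2A = Σ (x_i·y_{i+1} − x_{i+1}·y_i), indices taken mod 7.
Cross-terms: 6.5, -1.5, 8, 80, 80, 8.75, 12.5  ⇒  Σ = 194.25
Area = |Σ|/2 = 97.125.

97.125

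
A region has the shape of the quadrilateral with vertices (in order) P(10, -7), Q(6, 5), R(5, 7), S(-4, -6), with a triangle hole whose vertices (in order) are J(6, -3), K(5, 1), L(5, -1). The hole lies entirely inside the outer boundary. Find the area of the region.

Outer boundary:
Apply Gauss's area formula: 2A = Σ (x_i·y_{i+1} − x_{i+1}·y_i), indices taken mod 4.
Cross-terms: 92, 17, -2, 88  ⇒  Σ = 195
Area = |Σ|/2 = 97.5.
Hole:
Apply the shoelace formula: 2A = Σ (x_i·y_{i+1} − x_{i+1}·y_i), indices taken mod 3.
Σ = (21) + (-10) + (-9) = 2
Area = |Σ|/2 = 1.
Net area = 97.5 − 1 = 96.5.

96.5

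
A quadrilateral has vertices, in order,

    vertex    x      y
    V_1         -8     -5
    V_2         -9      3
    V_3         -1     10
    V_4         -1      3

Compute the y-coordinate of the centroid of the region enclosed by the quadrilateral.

8/3

Apply the surveyor's formula. First the cross-terms c_i = x_i·y_{i+1} − x_{i+1}·y_i:
  -69, -87, 7, 29  ⇒  2A = -120, A = -60.
Then Σ (y_i + y_{i+1})·c_i = -960, so ȳ = -960 / (6·(-60)) = 8/3.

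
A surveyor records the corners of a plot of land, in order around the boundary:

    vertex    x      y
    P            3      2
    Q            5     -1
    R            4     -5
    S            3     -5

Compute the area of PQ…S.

9

Apply the shoelace formula: 2A = Σ (x_i·y_{i+1} − x_{i+1}·y_i), indices taken mod 4.
P→Q: (3)(-1) − (5)(2) = -13
Q→R: (5)(-5) − (4)(-1) = -21
R→S: (4)(-5) − (3)(-5) = -5
S→P: (3)(2) − (3)(-5) = 21
Σ = -18
Area = |Σ|/2 = 9.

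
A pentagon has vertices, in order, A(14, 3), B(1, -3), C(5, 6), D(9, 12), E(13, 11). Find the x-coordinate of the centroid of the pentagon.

804/95

Apply the shoelace formula. First the cross-terms c_i = x_i·y_{i+1} − x_{i+1}·y_i:
  -45, 21, 6, -57, -115  ⇒  2A = -190, A = -95.
Then Σ (x_i + x_{i+1})·c_i = -4824, so x̄ = -4824 / (6·(-95)) = 804/95.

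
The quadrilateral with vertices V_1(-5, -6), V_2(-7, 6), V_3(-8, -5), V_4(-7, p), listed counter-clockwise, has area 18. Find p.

Write out the shoelace sum; only the two edges meeting at V_4 involve p:
2·Area = [((-8)·p − (-7)·(-5)) + ((-7)·(-6) − (-5)·p)] + 11
       = -3·p + 18 = 36
⇒ p = -6.

-6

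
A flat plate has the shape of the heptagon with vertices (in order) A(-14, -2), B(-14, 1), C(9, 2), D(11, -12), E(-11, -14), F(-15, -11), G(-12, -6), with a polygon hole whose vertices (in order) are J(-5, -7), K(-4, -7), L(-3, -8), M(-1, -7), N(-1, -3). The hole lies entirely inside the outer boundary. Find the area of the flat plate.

333.5

Outer boundary:
Apply the shoelace formula: 2A = Σ (x_i·y_{i+1} − x_{i+1}·y_i), indices taken mod 7.
Cross-terms: -42, -37, -130, -286, -89, -42, -60  ⇒  Σ = -686
Area = |Σ|/2 = 343.
Hole:
Apply Gauss's area formula: 2A = Σ (x_i·y_{i+1} − x_{i+1}·y_i), indices taken mod 5.
Σ = (7) + (11) + (13) + (-4) + (-8) = 19
Area = |Σ|/2 = 9.5.
Net area = 343 − 9.5 = 333.5.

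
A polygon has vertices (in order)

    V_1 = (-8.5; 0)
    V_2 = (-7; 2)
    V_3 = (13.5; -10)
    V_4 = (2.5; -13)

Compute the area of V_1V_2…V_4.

117.5

Apply Gauss's area formula: 2A = Σ (x_i·y_{i+1} − x_{i+1}·y_i), indices taken mod 4.
Σ = (-17) + (43) + (-150.5) + (-110.5) = -235
Area = |Σ|/2 = 117.5.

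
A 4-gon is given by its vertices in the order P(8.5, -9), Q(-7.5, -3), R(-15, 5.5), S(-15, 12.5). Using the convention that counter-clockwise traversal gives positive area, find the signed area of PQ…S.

-127.75

Apply the shoelace formula: 2A = Σ (x_i·y_{i+1} − x_{i+1}·y_i), indices taken mod 4.
P→Q: (8.5)(-3) − (-7.5)(-9) = -93
Q→R: (-7.5)(5.5) − (-15)(-3) = -86.25
R→S: (-15)(12.5) − (-15)(5.5) = -105
S→P: (-15)(-9) − (8.5)(12.5) = 28.75
Σ = -255.5
Signed area = Σ/2 = -127.75 (negative ⇒ clockwise traversal).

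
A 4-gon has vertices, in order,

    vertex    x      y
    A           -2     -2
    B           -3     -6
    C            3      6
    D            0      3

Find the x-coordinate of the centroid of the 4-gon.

-5/21

Apply the shoelace (surveyor's) formula. First the cross-terms c_i = x_i·y_{i+1} − x_{i+1}·y_i:
  6, 0, 9, 6  ⇒  2A = 21, A = 10.5.
Then Σ (x_i + x_{i+1})·c_i = -15, so x̄ = -15 / (6·10.5) = -5/21.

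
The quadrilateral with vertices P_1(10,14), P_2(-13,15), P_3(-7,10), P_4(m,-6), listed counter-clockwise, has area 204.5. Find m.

The doubled signed area Σ (x_i y_{i+1} − x_{i+1} y_i) is linear in m.
With m=0 it equals 409; the coefficient of m is 4 (from the two edges through P_4).
So 4·m + 409 = 2·204.5 = 409 ⇒ m = 0.

0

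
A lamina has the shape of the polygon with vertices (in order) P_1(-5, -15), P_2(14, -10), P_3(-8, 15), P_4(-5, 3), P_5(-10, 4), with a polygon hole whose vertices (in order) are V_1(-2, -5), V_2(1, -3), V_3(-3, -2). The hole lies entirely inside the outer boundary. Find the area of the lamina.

Outer boundary:
P_1→P_2: (-5)(-10) − (14)(-15) = 260
P_2→P_3: (14)(15) − (-8)(-10) = 130
P_3→P_4: (-8)(3) − (-5)(15) = 51
P_4→P_5: (-5)(4) − (-10)(3) = 10
P_5→P_1: (-10)(-15) − (-5)(4) = 170
Σ = 621
Area = |Σ|/2 = 310.5.
Hole:
Σ = (11) + (-11) + (11) = 11
Area = |Σ|/2 = 5.5.
Net area = 310.5 − 5.5 = 305.

305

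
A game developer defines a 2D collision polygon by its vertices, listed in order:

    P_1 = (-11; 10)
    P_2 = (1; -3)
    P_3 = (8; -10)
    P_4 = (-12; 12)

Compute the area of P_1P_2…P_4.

12.5

Apply Gauss's area formula: 2A = Σ (x_i·y_{i+1} − x_{i+1}·y_i), indices taken mod 4.
Cross-terms: 23, 14, -24, 12  ⇒  Σ = 25
Area = |Σ|/2 = 12.5.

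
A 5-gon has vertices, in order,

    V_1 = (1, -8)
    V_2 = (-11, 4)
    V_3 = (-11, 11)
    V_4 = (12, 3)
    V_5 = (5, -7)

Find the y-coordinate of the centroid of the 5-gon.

Apply Gauss's area formula. First the cross-terms c_i = x_i·y_{i+1} − x_{i+1}·y_i:
  -84, -77, -165, -99, -33  ⇒  2A = -458, A = -229.
Then Σ (y_i + y_{i+1})·c_i = -2238, so ȳ = -2238 / (6·(-229)) = 373/229.

373/229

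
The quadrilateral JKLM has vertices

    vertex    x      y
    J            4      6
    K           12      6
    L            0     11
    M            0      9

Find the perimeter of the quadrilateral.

28

|JK| = √((8)² + (0)²) = √64 = 8
|KL| = √((-12)² + (5)²) = √169 = 13
|LM| = √((0)² + (-2)²) = √4 = 2
|MJ| = √((4)² + (-3)²) = √25 = 5
Perimeter = 8 + 13 + 2 + 5 = 28.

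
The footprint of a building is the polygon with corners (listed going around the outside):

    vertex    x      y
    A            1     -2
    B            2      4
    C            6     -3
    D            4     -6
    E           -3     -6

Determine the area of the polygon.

38

A→B: (1)(4) − (2)(-2) = 8
B→C: (2)(-3) − (6)(4) = -30
C→D: (6)(-6) − (4)(-3) = -24
D→E: (4)(-6) − (-3)(-6) = -42
E→A: (-3)(-2) − (1)(-6) = 12
Σ = -76
Area = |Σ|/2 = 38.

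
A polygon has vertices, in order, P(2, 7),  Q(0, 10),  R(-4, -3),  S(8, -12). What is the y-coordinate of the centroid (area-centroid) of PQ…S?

Apply the shoelace formula. First the cross-terms c_i = x_i·y_{i+1} − x_{i+1}·y_i:
  20, 40, 72, 80  ⇒  2A = 212, A = 106.
Then Σ (y_i + y_{i+1})·c_i = -860, so ȳ = -860 / (6·106) = -215/159.

-215/159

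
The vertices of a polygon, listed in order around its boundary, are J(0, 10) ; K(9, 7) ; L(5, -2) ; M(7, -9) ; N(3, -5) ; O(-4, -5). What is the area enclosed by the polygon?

Σ = (-90) + (-53) + (-31) + (-8) + (-35) + (-40) = -257
Area = |Σ|/2 = 128.5.

128.5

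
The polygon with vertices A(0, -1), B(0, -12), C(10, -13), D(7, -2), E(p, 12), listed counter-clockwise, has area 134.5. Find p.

-6

The doubled signed area Σ (x_i y_{i+1} − x_{i+1} y_i) is linear in p.
With p=0 it equals 275; the coefficient of p is 1 (from the two edges through E).
So 1·p + 275 = 2·134.5 = 269 ⇒ p = -6.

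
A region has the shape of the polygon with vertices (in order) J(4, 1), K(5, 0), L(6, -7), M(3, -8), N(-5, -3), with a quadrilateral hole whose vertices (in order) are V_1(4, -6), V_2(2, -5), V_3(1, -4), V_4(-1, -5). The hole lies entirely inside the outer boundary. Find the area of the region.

Outer boundary:
Apply the shoelace formula: 2A = Σ (x_i·y_{i+1} − x_{i+1}·y_i), indices taken mod 5.
J→K: (4)(0) − (5)(1) = -5
K→L: (5)(-7) − (6)(0) = -35
L→M: (6)(-8) − (3)(-7) = -27
M→N: (3)(-3) − (-5)(-8) = -49
N→J: (-5)(1) − (4)(-3) = 7
Σ = -109
Area = |Σ|/2 = 54.5.
Hole:
V_1→V_2: (4)(-5) − (2)(-6) = -8
V_2→V_3: (2)(-4) − (1)(-5) = -3
V_3→V_4: (1)(-5) − (-1)(-4) = -9
V_4→V_1: (-1)(-6) − (4)(-5) = 26
Σ = 6
Area = |Σ|/2 = 3.
Net area = 54.5 − 3 = 51.5.

51.5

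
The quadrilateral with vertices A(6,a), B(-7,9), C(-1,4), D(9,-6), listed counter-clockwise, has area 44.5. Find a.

Write out the shoelace sum; only the two edges meeting at A involve a:
2·Area = [(9·a − 6·(-6)) + (6·9 − (-7)·a)] + -49
       = 16·a + 41 = 89
⇒ a = 3.

3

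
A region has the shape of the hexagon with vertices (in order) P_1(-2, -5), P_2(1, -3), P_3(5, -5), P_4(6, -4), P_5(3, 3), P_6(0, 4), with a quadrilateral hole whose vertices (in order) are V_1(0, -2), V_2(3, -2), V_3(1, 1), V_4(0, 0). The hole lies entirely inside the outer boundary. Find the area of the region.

Outer boundary:
Apply the surveyor's formula: 2A = Σ (x_i·y_{i+1} − x_{i+1}·y_i), indices taken mod 6.
Σ = (11) + (10) + (10) + (30) + (12) + (8) = 81
Area = |Σ|/2 = 40.5.
Hole:
Σ = (6) + (5) + (0) + (0) = 11
Area = |Σ|/2 = 5.5.
Net area = 40.5 − 5.5 = 35.

35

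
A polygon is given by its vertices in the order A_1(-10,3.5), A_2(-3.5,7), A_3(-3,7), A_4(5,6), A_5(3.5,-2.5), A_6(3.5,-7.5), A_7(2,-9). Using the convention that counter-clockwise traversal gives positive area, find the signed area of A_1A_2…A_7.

-132.375

Apply Gauss's area formula: 2A = Σ (x_i·y_{i+1} − x_{i+1}·y_i), indices taken mod 7.
Σ = (-57.75) + (-3.5) + (-53) + (-33.5) + (-17.5) + (-16.5) + (-83) = -264.75
Signed area = Σ/2 = -132.375 (negative ⇒ clockwise traversal).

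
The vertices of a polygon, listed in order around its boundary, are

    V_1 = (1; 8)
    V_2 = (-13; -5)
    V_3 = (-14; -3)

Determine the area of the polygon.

Σ = (99) + (-31) + (-109) = -41
Area = |Σ|/2 = 20.5.

20.5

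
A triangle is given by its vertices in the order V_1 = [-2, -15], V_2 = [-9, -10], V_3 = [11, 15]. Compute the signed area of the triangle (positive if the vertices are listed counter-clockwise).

Cross-terms: -115, -25, -135  ⇒  Σ = -275
Signed area = Σ/2 = -137.5 (negative ⇒ clockwise traversal).

-137.5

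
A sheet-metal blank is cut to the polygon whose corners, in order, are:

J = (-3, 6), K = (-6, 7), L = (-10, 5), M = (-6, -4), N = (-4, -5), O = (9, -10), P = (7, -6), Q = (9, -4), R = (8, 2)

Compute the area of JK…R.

Apply Gauss's area formula: 2A = Σ (x_i·y_{i+1} − x_{i+1}·y_i), indices taken mod 9.
Cross-terms: 15, 40, 70, 14, 85, 16, 26, 50, 54  ⇒  Σ = 370
Area = |Σ|/2 = 185.

185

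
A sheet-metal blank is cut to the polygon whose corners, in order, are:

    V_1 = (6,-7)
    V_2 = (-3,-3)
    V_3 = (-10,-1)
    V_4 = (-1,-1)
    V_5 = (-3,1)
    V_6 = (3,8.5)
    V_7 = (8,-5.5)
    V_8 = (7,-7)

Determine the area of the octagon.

Cross-terms: -39, -27, 9, -4, -28.5, -84.5, -17.5, -7  ⇒  Σ = -198.5
Area = |Σ|/2 = 99.25.

99.25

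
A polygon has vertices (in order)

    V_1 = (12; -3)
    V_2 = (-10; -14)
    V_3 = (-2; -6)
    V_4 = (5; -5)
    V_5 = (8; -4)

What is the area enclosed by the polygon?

41

Apply the surveyor's formula: 2A = Σ (x_i·y_{i+1} − x_{i+1}·y_i), indices taken mod 5.
Σ = (-198) + (32) + (40) + (20) + (24) = -82
Area = |Σ|/2 = 41.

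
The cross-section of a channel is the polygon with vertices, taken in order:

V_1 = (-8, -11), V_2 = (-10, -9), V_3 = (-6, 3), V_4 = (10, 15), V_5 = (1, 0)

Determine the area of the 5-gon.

Apply the shoelace formula: 2A = Σ (x_i·y_{i+1} − x_{i+1}·y_i), indices taken mod 5.
Cross-terms: -38, -84, -120, -15, -11  ⇒  Σ = -268
Area = |Σ|/2 = 134.

134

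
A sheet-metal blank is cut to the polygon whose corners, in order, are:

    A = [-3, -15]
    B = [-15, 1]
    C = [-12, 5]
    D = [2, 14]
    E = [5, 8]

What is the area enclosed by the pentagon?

Apply the surveyor's formula: 2A = Σ (x_i·y_{i+1} − x_{i+1}·y_i), indices taken mod 5.
Σ = (-228) + (-63) + (-178) + (-54) + (-51) = -574
Area = |Σ|/2 = 287.

287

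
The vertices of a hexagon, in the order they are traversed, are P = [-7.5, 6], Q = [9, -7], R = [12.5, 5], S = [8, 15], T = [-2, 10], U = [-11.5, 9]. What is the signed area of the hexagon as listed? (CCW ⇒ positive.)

Apply Gauss's area formula: 2A = Σ (x_i·y_{i+1} − x_{i+1}·y_i), indices taken mod 6.
Σ = (-1.5) + (132.5) + (147.5) + (110) + (97) + (-1.5) = 484
Signed area = Σ/2 = 242 (positive ⇒ counter-clockwise traversal).

242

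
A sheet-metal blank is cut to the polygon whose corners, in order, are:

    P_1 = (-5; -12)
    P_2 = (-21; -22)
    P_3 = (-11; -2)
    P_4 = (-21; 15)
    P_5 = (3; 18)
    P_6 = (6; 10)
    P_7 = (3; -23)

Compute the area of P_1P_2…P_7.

Cross-terms: -142, -200, -207, -423, -78, -168, -151  ⇒  Σ = -1369
Area = |Σ|/2 = 684.5.

684.5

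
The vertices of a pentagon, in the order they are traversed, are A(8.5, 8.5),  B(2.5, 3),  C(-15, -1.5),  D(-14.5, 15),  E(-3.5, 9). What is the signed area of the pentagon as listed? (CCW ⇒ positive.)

-192.75

Apply the surveyor's formula: 2A = Σ (x_i·y_{i+1} − x_{i+1}·y_i), indices taken mod 5.
Cross-terms: 4.25, 41.25, -246.75, -78, -106.25  ⇒  Σ = -385.5
Signed area = Σ/2 = -192.75 (negative ⇒ clockwise traversal).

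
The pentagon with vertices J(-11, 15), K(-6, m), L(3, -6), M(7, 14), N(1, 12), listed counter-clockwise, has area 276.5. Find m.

-9

Write out the shoelace sum; only the two edges meeting at K involve m:
2·Area = [((-11)·m − (-6)·15) + ((-6)·(-6) − 3·m)] + 301
       = -14·m + 427 = 553
⇒ m = -9.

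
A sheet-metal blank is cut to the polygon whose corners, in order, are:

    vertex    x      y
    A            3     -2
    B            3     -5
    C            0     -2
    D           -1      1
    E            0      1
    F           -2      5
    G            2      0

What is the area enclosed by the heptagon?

Σ = (-9) + (-6) + (-2) + (-1) + (2) + (-10) + (-4) = -30
Area = |Σ|/2 = 15.

15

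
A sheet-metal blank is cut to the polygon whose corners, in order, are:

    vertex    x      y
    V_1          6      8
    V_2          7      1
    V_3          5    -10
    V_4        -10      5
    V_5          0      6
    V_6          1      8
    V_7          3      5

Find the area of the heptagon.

V_1→V_2: (6)(1) − (7)(8) = -50
V_2→V_3: (7)(-10) − (5)(1) = -75
V_3→V_4: (5)(5) − (-10)(-10) = -75
V_4→V_5: (-10)(6) − (0)(5) = -60
V_5→V_6: (0)(8) − (1)(6) = -6
V_6→V_7: (1)(5) − (3)(8) = -19
V_7→V_1: (3)(8) − (6)(5) = -6
Σ = -291
Area = |Σ|/2 = 145.5.

145.5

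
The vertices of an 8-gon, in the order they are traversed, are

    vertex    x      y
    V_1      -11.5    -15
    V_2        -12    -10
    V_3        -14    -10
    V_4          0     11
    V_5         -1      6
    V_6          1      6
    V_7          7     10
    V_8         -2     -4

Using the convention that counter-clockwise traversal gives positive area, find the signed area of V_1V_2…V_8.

-148

Cross-terms: -65, -20, -154, 11, -12, -32, -8, -16  ⇒  Σ = -296
Signed area = Σ/2 = -148 (negative ⇒ clockwise traversal).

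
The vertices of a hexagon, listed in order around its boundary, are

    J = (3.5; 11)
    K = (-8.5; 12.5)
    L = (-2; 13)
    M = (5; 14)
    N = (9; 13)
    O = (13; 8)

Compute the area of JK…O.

Σ = (137.25) + (-85.5) + (-93) + (-61) + (-97) + (115) = -84.25
Area = |Σ|/2 = 42.125.

42.125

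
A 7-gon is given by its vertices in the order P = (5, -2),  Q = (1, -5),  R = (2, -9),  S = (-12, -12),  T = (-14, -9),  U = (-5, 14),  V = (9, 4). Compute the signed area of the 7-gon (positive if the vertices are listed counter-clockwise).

Apply the shoelace (surveyor's) formula: 2A = Σ (x_i·y_{i+1} − x_{i+1}·y_i), indices taken mod 7.
P→Q: (5)(-5) − (1)(-2) = -23
Q→R: (1)(-9) − (2)(-5) = 1
R→S: (2)(-12) − (-12)(-9) = -132
S→T: (-12)(-9) − (-14)(-12) = -60
T→U: (-14)(14) − (-5)(-9) = -241
U→V: (-5)(4) − (9)(14) = -146
V→P: (9)(-2) − (5)(4) = -38
Σ = -639
Signed area = Σ/2 = -319.5 (negative ⇒ clockwise traversal).

-319.5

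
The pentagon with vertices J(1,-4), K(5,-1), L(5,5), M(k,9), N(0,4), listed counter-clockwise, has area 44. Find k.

2

The doubled signed area Σ (x_i y_{i+1} − x_{i+1} y_i) is linear in k.
With k=0 it equals 90; the coefficient of k is -1 (from the two edges through M).
So -1·k + 90 = 2·44 = 88 ⇒ k = 2.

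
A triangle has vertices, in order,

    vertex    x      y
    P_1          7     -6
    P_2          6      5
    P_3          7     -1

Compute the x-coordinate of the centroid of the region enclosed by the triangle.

Apply the shoelace (surveyor's) formula. First the cross-terms c_i = x_i·y_{i+1} − x_{i+1}·y_i:
  71, -41, -35  ⇒  2A = -5, A = -2.5.
Then Σ (x_i + x_{i+1})·c_i = -100, so x̄ = -100 / (6·(-2.5)) = 20/3.

20/3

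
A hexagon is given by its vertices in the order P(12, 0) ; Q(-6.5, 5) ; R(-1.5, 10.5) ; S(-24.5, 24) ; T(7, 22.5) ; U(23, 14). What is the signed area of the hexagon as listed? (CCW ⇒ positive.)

Apply the shoelace (surveyor's) formula: 2A = Σ (x_i·y_{i+1} − x_{i+1}·y_i), indices taken mod 6.
Cross-terms: 60, -60.75, 221.25, -719.25, -419.5, -168  ⇒  Σ = -1086.25
Signed area = Σ/2 = -543.125 (negative ⇒ clockwise traversal).

-543.125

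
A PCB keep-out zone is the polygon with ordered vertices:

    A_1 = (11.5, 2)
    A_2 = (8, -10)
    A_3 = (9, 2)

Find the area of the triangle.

Apply the shoelace formula: 2A = Σ (x_i·y_{i+1} − x_{i+1}·y_i), indices taken mod 3.
Cross-terms: -131, 106, -5  ⇒  Σ = -30
Area = |Σ|/2 = 15.

15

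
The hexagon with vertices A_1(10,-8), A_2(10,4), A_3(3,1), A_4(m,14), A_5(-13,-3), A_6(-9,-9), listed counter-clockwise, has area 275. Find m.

11

Write out the shoelace sum; only the two edges meeting at A_4 involve m:
2·Area = [(3·14 − m·1) + (m·(-3) − (-13)·14)] + 370
       = -4·m + 594 = 550
⇒ m = 11.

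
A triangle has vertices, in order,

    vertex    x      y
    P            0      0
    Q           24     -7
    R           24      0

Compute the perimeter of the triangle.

56

|PQ| = √((24)² + (-7)²) = √625 = 25
|QR| = √((0)² + (7)²) = √49 = 7
|RP| = √((-24)² + (0)²) = √576 = 24
Perimeter = 25 + 7 + 24 = 56.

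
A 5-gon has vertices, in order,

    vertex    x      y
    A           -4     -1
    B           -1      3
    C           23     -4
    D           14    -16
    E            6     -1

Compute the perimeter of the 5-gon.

|AB| = √((3)² + (4)²) = √25 = 5
|BC| = √((24)² + (-7)²) = √625 = 25
|CD| = √((-9)² + (-12)²) = √225 = 15
|DE| = √((-8)² + (15)²) = √289 = 17
|EA| = √((-10)² + (0)²) = √100 = 10
Perimeter = 5 + 25 + 15 + 17 + 10 = 72.

72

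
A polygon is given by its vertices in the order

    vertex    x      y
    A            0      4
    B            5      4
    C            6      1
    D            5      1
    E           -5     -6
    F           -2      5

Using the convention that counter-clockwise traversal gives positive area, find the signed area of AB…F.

-54

Apply the surveyor's formula: 2A = Σ (x_i·y_{i+1} − x_{i+1}·y_i), indices taken mod 6.
Σ = (-20) + (-19) + (1) + (-25) + (-37) + (-8) = -108
Signed area = Σ/2 = -54 (negative ⇒ clockwise traversal).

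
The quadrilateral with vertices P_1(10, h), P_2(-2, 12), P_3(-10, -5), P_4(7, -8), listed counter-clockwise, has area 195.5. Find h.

Write out the shoelace sum; only the two edges meeting at P_1 involve h:
2·Area = [(7·h − 10·(-8)) + (10·12 − (-2)·h)] + 245
       = 9·h + 445 = 391
⇒ h = -6.

-6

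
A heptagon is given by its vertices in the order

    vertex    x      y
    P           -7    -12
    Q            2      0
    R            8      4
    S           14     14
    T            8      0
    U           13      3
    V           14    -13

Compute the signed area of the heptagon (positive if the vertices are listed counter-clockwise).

-235

Apply the surveyor's formula: 2A = Σ (x_i·y_{i+1} − x_{i+1}·y_i), indices taken mod 7.
Σ = (24) + (8) + (56) + (-112) + (24) + (-211) + (-259) = -470
Signed area = Σ/2 = -235 (negative ⇒ clockwise traversal).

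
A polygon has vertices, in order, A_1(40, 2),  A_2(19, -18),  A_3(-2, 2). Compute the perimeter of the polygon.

100

|A_1A_2| = √((-21)² + (-20)²) = √841 = 29
|A_2A_3| = √((-21)² + (20)²) = √841 = 29
|A_3A_1| = √((42)² + (0)²) = √1764 = 42
Perimeter = 29 + 29 + 42 = 100.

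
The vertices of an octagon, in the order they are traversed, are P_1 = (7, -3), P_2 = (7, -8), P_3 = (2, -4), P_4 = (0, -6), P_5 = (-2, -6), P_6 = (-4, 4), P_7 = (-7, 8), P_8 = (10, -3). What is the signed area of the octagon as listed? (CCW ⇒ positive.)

-87.5

Apply the shoelace (surveyor's) formula: 2A = Σ (x_i·y_{i+1} − x_{i+1}·y_i), indices taken mod 8.
Cross-terms: -35, -12, -12, -12, -32, -4, -59, -9  ⇒  Σ = -175
Signed area = Σ/2 = -87.5 (negative ⇒ clockwise traversal).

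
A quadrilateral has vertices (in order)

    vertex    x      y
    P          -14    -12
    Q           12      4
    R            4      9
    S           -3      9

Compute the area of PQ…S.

Apply the surveyor's formula: 2A = Σ (x_i·y_{i+1} − x_{i+1}·y_i), indices taken mod 4.
Cross-terms: 88, 92, 63, 162  ⇒  Σ = 405
Area = |Σ|/2 = 202.5.

202.5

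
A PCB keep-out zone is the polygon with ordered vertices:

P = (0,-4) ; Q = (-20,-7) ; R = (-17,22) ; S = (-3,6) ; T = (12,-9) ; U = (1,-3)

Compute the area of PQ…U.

375.5

Apply the shoelace (surveyor's) formula: 2A = Σ (x_i·y_{i+1} − x_{i+1}·y_i), indices taken mod 6.
Σ = (-80) + (-559) + (-36) + (-45) + (-27) + (-4) = -751
Area = |Σ|/2 = 375.5.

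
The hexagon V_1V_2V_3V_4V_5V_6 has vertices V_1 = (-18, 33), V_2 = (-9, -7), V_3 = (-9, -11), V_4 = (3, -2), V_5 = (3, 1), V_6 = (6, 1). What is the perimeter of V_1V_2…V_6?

|V_1V_2| = √((9)² + (-40)²) = √1681 = 41
|V_2V_3| = √((0)² + (-4)²) = √16 = 4
|V_3V_4| = √((12)² + (9)²) = √225 = 15
|V_4V_5| = √((0)² + (3)²) = √9 = 3
|V_5V_6| = √((3)² + (0)²) = √9 = 3
|V_6V_1| = √((-24)² + (32)²) = √1600 = 40
Perimeter = 41 + 4 + 15 + 3 + 3 + 40 = 106.

106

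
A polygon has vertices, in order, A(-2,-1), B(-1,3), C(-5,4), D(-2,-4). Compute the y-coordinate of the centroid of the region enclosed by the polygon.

Apply the shoelace formula. First the cross-terms c_i = x_i·y_{i+1} − x_{i+1}·y_i:
  -7, 11, 28, -6  ⇒  2A = 26, A = 13.
Then Σ (y_i + y_{i+1})·c_i = 93, so ȳ = 93 / (6·13) = 31/26.

31/26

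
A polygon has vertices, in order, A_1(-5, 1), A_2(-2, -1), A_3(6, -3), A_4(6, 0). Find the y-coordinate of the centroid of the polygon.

-32/43

Apply the shoelace (surveyor's) formula. First the cross-terms c_i = x_i·y_{i+1} − x_{i+1}·y_i:
  7, 12, 18, 6  ⇒  2A = 43, A = 21.5.
Then Σ (y_i + y_{i+1})·c_i = -96, so ȳ = -96 / (6·21.5) = -32/43.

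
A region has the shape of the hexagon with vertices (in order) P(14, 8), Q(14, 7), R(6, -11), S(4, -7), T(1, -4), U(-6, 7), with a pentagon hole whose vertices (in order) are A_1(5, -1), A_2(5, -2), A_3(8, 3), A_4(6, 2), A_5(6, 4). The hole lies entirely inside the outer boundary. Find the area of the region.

185

Outer boundary:
Apply the shoelace (surveyor's) formula: 2A = Σ (x_i·y_{i+1} − x_{i+1}·y_i), indices taken mod 6.
P→Q: (14)(7) − (14)(8) = -14
Q→R: (14)(-11) − (6)(7) = -196
R→S: (6)(-7) − (4)(-11) = 2
S→T: (4)(-4) − (1)(-7) = -9
T→U: (1)(7) − (-6)(-4) = -17
U→P: (-6)(8) − (14)(7) = -146
Σ = -380
Area = |Σ|/2 = 190.
Hole:
Cross-terms: -5, 31, -2, 12, -26  ⇒  Σ = 10
Area = |Σ|/2 = 5.
Net area = 190 − 5 = 185.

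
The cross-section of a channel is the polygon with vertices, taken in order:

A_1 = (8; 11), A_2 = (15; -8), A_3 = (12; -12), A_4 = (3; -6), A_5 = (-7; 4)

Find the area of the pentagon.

Apply the shoelace (surveyor's) formula: 2A = Σ (x_i·y_{i+1} − x_{i+1}·y_i), indices taken mod 5.
A_1→A_2: (8)(-8) − (15)(11) = -229
A_2→A_3: (15)(-12) − (12)(-8) = -84
A_3→A_4: (12)(-6) − (3)(-12) = -36
A_4→A_5: (3)(4) − (-7)(-6) = -30
A_5→A_1: (-7)(11) − (8)(4) = -109
Σ = -488
Area = |Σ|/2 = 244.

244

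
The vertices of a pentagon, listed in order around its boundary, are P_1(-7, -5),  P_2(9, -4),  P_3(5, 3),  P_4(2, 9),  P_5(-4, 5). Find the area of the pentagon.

Apply the shoelace (surveyor's) formula: 2A = Σ (x_i·y_{i+1} − x_{i+1}·y_i), indices taken mod 5.
Cross-terms: 73, 47, 39, 46, 55  ⇒  Σ = 260
Area = |Σ|/2 = 130.

130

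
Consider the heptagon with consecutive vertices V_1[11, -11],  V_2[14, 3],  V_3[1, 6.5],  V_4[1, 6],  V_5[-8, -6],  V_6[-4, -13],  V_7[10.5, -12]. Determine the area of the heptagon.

298.75

Apply Gauss's area formula: 2A = Σ (x_i·y_{i+1} − x_{i+1}·y_i), indices taken mod 7.
Σ = (187) + (88) + (-0.5) + (42) + (80) + (184.5) + (16.5) = 597.5
Area = |Σ|/2 = 298.75.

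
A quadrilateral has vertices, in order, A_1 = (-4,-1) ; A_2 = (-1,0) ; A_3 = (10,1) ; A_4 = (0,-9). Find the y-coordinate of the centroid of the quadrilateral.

Apply the shoelace (surveyor's) formula. First the cross-terms c_i = x_i·y_{i+1} − x_{i+1}·y_i:
  -1, -1, -90, -36  ⇒  2A = -128, A = -64.
Then Σ (y_i + y_{i+1})·c_i = 1080, so ȳ = 1080 / (6·(-64)) = -2.8125.

-2.8125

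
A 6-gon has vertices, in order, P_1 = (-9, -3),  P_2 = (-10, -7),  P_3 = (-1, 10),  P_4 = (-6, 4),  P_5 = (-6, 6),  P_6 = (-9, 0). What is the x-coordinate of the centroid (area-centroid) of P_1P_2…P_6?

-994/153

Apply the surveyor's formula. First the cross-terms c_i = x_i·y_{i+1} − x_{i+1}·y_i:
  33, -107, 56, -12, 54, 27  ⇒  2A = 51, A = 25.5.
Then Σ (x_i + x_{i+1})·c_i = -994, so x̄ = -994 / (6·25.5) = -994/153.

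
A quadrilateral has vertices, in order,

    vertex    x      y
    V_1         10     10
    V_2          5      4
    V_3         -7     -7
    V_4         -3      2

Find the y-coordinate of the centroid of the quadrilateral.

16/9

Apply the surveyor's formula. First the cross-terms c_i = x_i·y_{i+1} − x_{i+1}·y_i:
  -10, -7, -35, -50  ⇒  2A = -102, A = -51.
Then Σ (y_i + y_{i+1})·c_i = -544, so ȳ = -544 / (6·(-51)) = 16/9.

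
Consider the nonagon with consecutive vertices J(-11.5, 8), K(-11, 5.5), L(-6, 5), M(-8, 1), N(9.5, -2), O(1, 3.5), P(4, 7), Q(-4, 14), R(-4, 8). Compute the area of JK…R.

119.75

Apply the shoelace (surveyor's) formula: 2A = Σ (x_i·y_{i+1} − x_{i+1}·y_i), indices taken mod 9.
Cross-terms: 24.75, -22, 34, 6.5, 35.25, -7, 84, 24, 60  ⇒  Σ = 239.5
Area = |Σ|/2 = 119.75.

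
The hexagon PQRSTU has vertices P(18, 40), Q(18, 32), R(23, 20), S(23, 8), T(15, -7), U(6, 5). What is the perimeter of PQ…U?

|PQ| = √((0)² + (-8)²) = √64 = 8
|QR| = √((5)² + (-12)²) = √169 = 13
|RS| = √((0)² + (-12)²) = √144 = 12
|ST| = √((-8)² + (-15)²) = √289 = 17
|TU| = √((-9)² + (12)²) = √225 = 15
|UP| = √((12)² + (35)²) = √1369 = 37
Perimeter = 8 + 13 + 12 + 17 + 15 + 37 = 102.

102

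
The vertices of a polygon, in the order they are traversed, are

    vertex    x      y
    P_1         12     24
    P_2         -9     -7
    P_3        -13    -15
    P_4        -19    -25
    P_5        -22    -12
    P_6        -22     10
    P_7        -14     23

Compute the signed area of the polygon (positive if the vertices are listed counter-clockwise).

P_1→P_2: (12)(-7) − (-9)(24) = 132
P_2→P_3: (-9)(-15) − (-13)(-7) = 44
P_3→P_4: (-13)(-25) − (-19)(-15) = 40
P_4→P_5: (-19)(-12) − (-22)(-25) = -322
P_5→P_6: (-22)(10) − (-22)(-12) = -484
P_6→P_7: (-22)(23) − (-14)(10) = -366
P_7→P_1: (-14)(24) − (12)(23) = -612
Σ = -1568
Signed area = Σ/2 = -784 (negative ⇒ clockwise traversal).

-784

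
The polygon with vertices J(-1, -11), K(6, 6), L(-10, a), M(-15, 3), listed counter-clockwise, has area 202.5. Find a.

Write out the shoelace sum; only the two edges meeting at L involve a:
2·Area = [(6·a − (-10)·6) + ((-10)·3 − (-15)·a)] + 228
       = 21·a + 258 = 405
⇒ a = 7.

7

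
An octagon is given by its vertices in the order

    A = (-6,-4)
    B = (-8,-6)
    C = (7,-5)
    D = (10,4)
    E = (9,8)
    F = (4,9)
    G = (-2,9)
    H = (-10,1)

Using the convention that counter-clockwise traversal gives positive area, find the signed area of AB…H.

Apply the shoelace formula: 2A = Σ (x_i·y_{i+1} − x_{i+1}·y_i), indices taken mod 8.
Σ = (4) + (82) + (78) + (44) + (49) + (54) + (88) + (46) = 445
Signed area = Σ/2 = 222.5 (positive ⇒ counter-clockwise traversal).

222.5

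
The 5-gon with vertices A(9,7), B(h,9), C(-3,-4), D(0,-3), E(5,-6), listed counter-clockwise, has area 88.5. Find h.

The doubled signed area Σ (x_i y_{i+1} − x_{i+1} y_i) is linear in h.
With h=0 it equals 221; the coefficient of h is -11 (from the two edges through B).
So -11·h + 221 = 2·88.5 = 177 ⇒ h = 4.

4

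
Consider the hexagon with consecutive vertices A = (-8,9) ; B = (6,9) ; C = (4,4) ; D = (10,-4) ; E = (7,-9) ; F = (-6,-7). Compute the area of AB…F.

234.5

Σ = (-126) + (-12) + (-56) + (-62) + (-103) + (-110) = -469
Area = |Σ|/2 = 234.5.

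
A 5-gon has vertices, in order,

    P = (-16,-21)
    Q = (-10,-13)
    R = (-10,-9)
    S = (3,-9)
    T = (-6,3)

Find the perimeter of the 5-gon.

68

|PQ| = √((6)² + (8)²) = √100 = 10
|QR| = √((0)² + (4)²) = √16 = 4
|RS| = √((13)² + (0)²) = √169 = 13
|ST| = √((-9)² + (12)²) = √225 = 15
|TP| = √((-10)² + (-24)²) = √676 = 26
Perimeter = 10 + 4 + 13 + 15 + 26 = 68.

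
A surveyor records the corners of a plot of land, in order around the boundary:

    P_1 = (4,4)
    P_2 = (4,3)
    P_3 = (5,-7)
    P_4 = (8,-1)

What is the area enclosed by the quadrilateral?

20

Apply Gauss's area formula: 2A = Σ (x_i·y_{i+1} − x_{i+1}·y_i), indices taken mod 4.
P_1→P_2: (4)(3) − (4)(4) = -4
P_2→P_3: (4)(-7) − (5)(3) = -43
P_3→P_4: (5)(-1) − (8)(-7) = 51
P_4→P_1: (8)(4) − (4)(-1) = 36
Σ = 40
Area = |Σ|/2 = 20.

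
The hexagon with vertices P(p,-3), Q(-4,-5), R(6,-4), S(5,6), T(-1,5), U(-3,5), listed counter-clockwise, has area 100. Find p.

-6

Write out the shoelace sum; only the two edges meeting at P involve p:
2·Area = [((-3)·(-3) − p·5) + (p·(-5) − (-4)·(-3))] + 143
       = -10·p + 140 = 200
⇒ p = -6.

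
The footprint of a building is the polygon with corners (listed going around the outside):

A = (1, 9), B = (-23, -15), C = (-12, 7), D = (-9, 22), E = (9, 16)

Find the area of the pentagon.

Σ = (192) + (-341) + (-201) + (-342) + (65) = -627
Area = |Σ|/2 = 313.5.

313.5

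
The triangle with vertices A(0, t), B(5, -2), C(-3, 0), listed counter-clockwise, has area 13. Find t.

-4

The doubled signed area Σ (x_i y_{i+1} − x_{i+1} y_i) is linear in t.
With t=0 it equals -6; the coefficient of t is -8 (from the two edges through A).
So -8·t + -6 = 2·13 = 26 ⇒ t = -4.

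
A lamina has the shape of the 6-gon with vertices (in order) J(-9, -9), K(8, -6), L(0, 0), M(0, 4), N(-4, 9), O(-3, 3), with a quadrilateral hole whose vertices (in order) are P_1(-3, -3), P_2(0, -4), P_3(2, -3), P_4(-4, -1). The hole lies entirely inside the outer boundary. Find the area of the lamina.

Outer boundary:
Σ = (126) + (0) + (0) + (16) + (15) + (54) = 211
Area = |Σ|/2 = 105.5.
Hole:
Σ = (12) + (8) + (-14) + (9) = 15
Area = |Σ|/2 = 7.5.
Net area = 105.5 − 7.5 = 98.

98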